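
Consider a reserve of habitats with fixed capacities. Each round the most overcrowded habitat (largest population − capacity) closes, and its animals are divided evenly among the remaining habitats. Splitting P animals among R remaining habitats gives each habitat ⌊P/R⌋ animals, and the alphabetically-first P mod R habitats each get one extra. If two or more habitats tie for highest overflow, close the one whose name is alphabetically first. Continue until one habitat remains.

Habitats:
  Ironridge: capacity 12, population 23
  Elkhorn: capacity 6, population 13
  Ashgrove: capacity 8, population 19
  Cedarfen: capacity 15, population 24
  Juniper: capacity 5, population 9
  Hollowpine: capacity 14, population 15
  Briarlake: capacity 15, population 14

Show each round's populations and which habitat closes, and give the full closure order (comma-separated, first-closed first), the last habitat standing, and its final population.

Round 1: Ashgrove=19 Briarlake=14 Cedarfen=24 Elkhorn=13 Hollowpine=15 Ironridge=23 Juniper=9 → close Ashgrove (overflow 11)
  19÷6 = 3 each, +1 to first 1
Round 2: Briarlake=18 Cedarfen=27 Elkhorn=16 Hollowpine=18 Ironridge=26 Juniper=12 → close Ironridge (overflow 14)
  26÷5 = 5 each, +1 to first 1
Round 3: Briarlake=24 Cedarfen=32 Elkhorn=21 Hollowpine=23 Juniper=17 → close Cedarfen (overflow 17)
  32÷4 = 8 each, +1 to first 0
Round 4: Briarlake=32 Elkhorn=29 Hollowpine=31 Juniper=25 → close Elkhorn (overflow 23)
  29÷3 = 9 each, +1 to first 2
Round 5: Briarlake=42 Hollowpine=41 Juniper=34 → close Juniper (overflow 29)
  34÷2 = 17 each, +1 to first 0
Round 6: Briarlake=59 Hollowpine=58 → close Briarlake (overflow 44)
  59÷1 = 59 each, +1 to first 0

Closure order: Ashgrove, Ironridge, Cedarfen, Elkhorn, Juniper, Briarlake
Last habitat: Hollowpine with 117 animals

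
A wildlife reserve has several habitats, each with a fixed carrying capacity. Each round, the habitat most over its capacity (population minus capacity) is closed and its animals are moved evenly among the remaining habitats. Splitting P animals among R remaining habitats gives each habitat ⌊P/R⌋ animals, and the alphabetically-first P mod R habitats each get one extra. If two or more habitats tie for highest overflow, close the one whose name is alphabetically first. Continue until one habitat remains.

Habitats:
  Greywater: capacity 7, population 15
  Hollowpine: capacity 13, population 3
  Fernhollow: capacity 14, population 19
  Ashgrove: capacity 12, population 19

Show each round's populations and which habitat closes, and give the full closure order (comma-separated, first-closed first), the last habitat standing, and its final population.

Round 1: Ashgrove=19 Fernhollow=19 Greywater=15 Hollowpine=3 → close Greywater (overflow 8)
  15÷3 = 5 each, +1 to first 0
Round 2: Ashgrove=24 Fernhollow=24 Hollowpine=8 → close Ashgrove (overflow 12)
  24÷2 = 12 each, +1 to first 0
Round 3: Fernhollow=36 Hollowpine=20 → close Fernhollow (overflow 22)
  36÷1 = 36 each, +1 to first 0

Closure order: Greywater, Ashgrove, Fernhollow
Last habitat: Hollowpine with 56 animals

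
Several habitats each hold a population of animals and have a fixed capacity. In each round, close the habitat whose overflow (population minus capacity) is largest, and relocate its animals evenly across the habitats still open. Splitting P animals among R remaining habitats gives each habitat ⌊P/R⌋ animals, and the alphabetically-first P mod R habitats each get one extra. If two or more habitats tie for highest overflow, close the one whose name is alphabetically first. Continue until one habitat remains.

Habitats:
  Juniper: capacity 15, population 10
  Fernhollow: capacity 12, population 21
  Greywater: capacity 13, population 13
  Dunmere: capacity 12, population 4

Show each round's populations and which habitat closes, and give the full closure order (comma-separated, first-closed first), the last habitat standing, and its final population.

Closure order: Fernhollow, Greywater, Juniper
Last habitat: Dunmere with 48 animals

Round 1: Dunmere=4 Fernhollow=21 Greywater=13 Juniper=10 → close Fernhollow (overflow 9)
  21÷3 = 7 each, +1 to first 0
Round 2: Dunmere=11 Greywater=20 Juniper=17 → close Greywater (overflow 7)
  20÷2 = 10 each, +1 to first 0
Round 3: Dunmere=21 Juniper=27 → close Juniper (overflow 12)
  27÷1 = 27 each, +1 to first 0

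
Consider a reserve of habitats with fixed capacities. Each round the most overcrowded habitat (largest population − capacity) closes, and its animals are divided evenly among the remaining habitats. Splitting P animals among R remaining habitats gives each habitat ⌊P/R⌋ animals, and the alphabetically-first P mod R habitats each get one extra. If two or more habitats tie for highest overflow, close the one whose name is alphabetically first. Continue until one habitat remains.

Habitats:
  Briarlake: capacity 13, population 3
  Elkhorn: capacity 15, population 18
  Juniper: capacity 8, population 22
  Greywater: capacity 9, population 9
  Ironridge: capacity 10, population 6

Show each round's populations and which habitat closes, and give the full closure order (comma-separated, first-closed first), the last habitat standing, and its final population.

Round 1: Briarlake=3 Elkhorn=18 Greywater=9 Ironridge=6 Juniper=22 → close Juniper (overflow 14)
  22÷4 = 5 each, +1 to first 2
Round 2: Briarlake=9 Elkhorn=24 Greywater=14 Ironridge=11 → close Elkhorn (overflow 9)
  24÷3 = 8 each, +1 to first 0
Round 3: Briarlake=17 Greywater=22 Ironridge=19 → close Greywater (overflow 13)
  22÷2 = 11 each, +1 to first 0
Round 4: Briarlake=28 Ironridge=30 → close Ironridge (overflow 20)
  30÷1 = 30 each, +1 to first 0

Closure order: Juniper, Elkhorn, Greywater, Ironridge
Last habitat: Briarlake with 58 animals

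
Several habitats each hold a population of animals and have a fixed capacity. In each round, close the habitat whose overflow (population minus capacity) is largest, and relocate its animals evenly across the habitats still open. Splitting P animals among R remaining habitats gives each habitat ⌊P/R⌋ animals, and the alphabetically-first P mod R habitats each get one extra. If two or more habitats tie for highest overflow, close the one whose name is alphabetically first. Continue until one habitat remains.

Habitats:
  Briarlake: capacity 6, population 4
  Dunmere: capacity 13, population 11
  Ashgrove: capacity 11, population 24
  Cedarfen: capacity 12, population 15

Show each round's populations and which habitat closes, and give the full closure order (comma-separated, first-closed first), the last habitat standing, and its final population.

Closure order: Ashgrove, Cedarfen, Briarlake
Last habitat: Dunmere with 54 animals

Round 1: Ashgrove=24 Briarlake=4 Cedarfen=15 Dunmere=11 → close Ashgrove (overflow 13)
  24÷3 = 8 each, +1 to first 0
Round 2: Briarlake=12 Cedarfen=23 Dunmere=19 → close Cedarfen (overflow 11)
  23÷2 = 11 each, +1 to first 1
Round 3: Briarlake=24 Dunmere=30 → close Briarlake (overflow 18)
  24÷1 = 24 each, +1 to first 0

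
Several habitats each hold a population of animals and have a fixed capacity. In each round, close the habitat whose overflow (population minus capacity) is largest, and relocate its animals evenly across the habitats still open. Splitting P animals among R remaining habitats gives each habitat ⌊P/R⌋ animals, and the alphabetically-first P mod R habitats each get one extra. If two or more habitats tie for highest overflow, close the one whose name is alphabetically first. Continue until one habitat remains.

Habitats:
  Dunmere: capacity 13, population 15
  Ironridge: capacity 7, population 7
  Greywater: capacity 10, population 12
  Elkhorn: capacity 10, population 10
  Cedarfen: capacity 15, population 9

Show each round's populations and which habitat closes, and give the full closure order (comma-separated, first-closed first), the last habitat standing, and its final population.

Closure order: Dunmere, Greywater, Elkhorn, Ironridge
Last habitat: Cedarfen with 53 animals

Round 1: Cedarfen=9 Dunmere=15 Elkhorn=10 Greywater=12 Ironridge=7 → close Dunmere (overflow 2)
  15÷4 = 3 each, +1 to first 3
Round 2: Cedarfen=13 Elkhorn=14 Greywater=16 Ironridge=10 → close Greywater (overflow 6)
  16÷3 = 5 each, +1 to first 1
Round 3: Cedarfen=19 Elkhorn=19 Ironridge=15 → close Elkhorn (overflow 9)
  19÷2 = 9 each, +1 to first 1
Round 4: Cedarfen=29 Ironridge=24 → close Ironridge (overflow 17)
  24÷1 = 24 each, +1 to first 0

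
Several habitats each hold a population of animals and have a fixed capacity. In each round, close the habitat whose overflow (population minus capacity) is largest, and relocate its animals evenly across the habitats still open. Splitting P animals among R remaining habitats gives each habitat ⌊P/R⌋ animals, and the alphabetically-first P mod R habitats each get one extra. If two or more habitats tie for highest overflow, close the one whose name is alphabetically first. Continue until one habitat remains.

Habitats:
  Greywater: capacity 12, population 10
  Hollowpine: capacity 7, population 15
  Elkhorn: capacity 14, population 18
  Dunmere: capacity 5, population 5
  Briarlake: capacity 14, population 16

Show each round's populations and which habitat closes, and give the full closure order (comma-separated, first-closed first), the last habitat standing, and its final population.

Closure order: Hollowpine, Elkhorn, Briarlake, Dunmere
Last habitat: Greywater with 64 animals

Round 1: Briarlake=16 Dunmere=5 Elkhorn=18 Greywater=10 Hollowpine=15 → close Hollowpine (overflow 8)
  15÷4 = 3 each, +1 to first 3
Round 2: Briarlake=20 Dunmere=9 Elkhorn=22 Greywater=13 → close Elkhorn (overflow 8)
  22÷3 = 7 each, +1 to first 1
Round 3: Briarlake=28 Dunmere=16 Greywater=20 → close Briarlake (overflow 14)
  28÷2 = 14 each, +1 to first 0
Round 4: Dunmere=30 Greywater=34 → close Dunmere (overflow 25)
  30÷1 = 30 each, +1 to first 0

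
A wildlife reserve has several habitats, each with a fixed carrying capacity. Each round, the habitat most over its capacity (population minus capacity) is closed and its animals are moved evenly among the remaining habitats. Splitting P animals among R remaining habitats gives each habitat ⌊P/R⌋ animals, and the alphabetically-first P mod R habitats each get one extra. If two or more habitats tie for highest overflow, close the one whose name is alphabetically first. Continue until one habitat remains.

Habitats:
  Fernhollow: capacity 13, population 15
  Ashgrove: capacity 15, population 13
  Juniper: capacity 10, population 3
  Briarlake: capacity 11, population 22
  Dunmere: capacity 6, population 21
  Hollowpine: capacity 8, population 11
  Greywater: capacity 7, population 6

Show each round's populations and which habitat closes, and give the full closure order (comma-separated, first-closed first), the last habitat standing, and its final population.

Closure order: Dunmere, Briarlake, Fernhollow, Hollowpine, Ashgrove, Greywater
Last habitat: Juniper with 91 animals

Round 1: Ashgrove=13 Briarlake=22 Dunmere=21 Fernhollow=15 Greywater=6 Hollowpine=11 Juniper=3 → close Dunmere (overflow 15)
  21÷6 = 3 each, +1 to first 3
Round 2: Ashgrove=17 Briarlake=26 Fernhollow=19 Greywater=9 Hollowpine=14 Juniper=6 → close Briarlake (overflow 15)
  26÷5 = 5 each, +1 to first 1
Round 3: Ashgrove=23 Fernhollow=24 Greywater=14 Hollowpine=19 Juniper=11 → close Fernhollow (overflow 11)
  24÷4 = 6 each, +1 to first 0
Round 4: Ashgrove=29 Greywater=20 Hollowpine=25 Juniper=17 → close Hollowpine (overflow 17)
  25÷3 = 8 each, +1 to first 1
Round 5: Ashgrove=38 Greywater=28 Juniper=25 → close Ashgrove (overflow 23)
  38÷2 = 19 each, +1 to first 0
Round 6: Greywater=47 Juniper=44 → close Greywater (overflow 40)
  47÷1 = 47 each, +1 to first 0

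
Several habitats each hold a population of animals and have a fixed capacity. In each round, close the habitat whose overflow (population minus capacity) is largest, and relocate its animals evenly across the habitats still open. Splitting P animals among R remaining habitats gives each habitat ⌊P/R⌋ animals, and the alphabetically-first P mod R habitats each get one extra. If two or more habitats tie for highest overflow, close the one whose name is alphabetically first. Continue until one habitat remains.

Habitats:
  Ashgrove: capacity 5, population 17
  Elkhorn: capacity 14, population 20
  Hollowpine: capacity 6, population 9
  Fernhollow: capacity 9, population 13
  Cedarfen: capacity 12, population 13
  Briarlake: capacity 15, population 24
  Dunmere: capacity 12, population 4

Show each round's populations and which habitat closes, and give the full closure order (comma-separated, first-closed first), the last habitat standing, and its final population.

Closure order: Ashgrove, Briarlake, Elkhorn, Fernhollow, Cedarfen, Hollowpine
Last habitat: Dunmere with 100 animals

Round 1: Ashgrove=17 Briarlake=24 Cedarfen=13 Dunmere=4 Elkhorn=20 Fernhollow=13 Hollowpine=9 → close Ashgrove (overflow 12)
  17÷6 = 2 each, +1 to first 5
Round 2: Briarlake=27 Cedarfen=16 Dunmere=7 Elkhorn=23 Fernhollow=16 Hollowpine=11 → close Briarlake (overflow 12)
  27÷5 = 5 each, +1 to first 2
Round 3: Cedarfen=22 Dunmere=13 Elkhorn=28 Fernhollow=21 Hollowpine=16 → close Elkhorn (overflow 14)
  28÷4 = 7 each, +1 to first 0
Round 4: Cedarfen=29 Dunmere=20 Fernhollow=28 Hollowpine=23 → close Fernhollow (overflow 19)
  28÷3 = 9 each, +1 to first 1
Round 5: Cedarfen=39 Dunmere=29 Hollowpine=32 → close Cedarfen (overflow 27)
  39÷2 = 19 each, +1 to first 1
Round 6: Dunmere=49 Hollowpine=51 → close Hollowpine (overflow 45)
  51÷1 = 51 each, +1 to first 0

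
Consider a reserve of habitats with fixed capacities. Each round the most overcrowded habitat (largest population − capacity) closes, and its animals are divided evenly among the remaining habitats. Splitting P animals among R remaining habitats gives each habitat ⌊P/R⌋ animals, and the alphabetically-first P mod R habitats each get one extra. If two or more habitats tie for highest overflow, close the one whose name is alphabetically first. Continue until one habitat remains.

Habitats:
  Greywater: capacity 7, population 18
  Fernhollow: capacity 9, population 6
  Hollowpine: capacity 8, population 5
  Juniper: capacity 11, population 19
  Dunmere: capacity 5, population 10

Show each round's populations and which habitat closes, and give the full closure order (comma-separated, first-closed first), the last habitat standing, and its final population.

Round 1: Dunmere=10 Fernhollow=6 Greywater=18 Hollowpine=5 Juniper=19 → close Greywater (overflow 11)
  18÷4 = 4 each, +1 to first 2
Round 2: Dunmere=15 Fernhollow=11 Hollowpine=9 Juniper=23 → close Juniper (overflow 12)
  23÷3 = 7 each, +1 to first 2
Round 3: Dunmere=23 Fernhollow=19 Hollowpine=16 → close Dunmere (overflow 18)
  23÷2 = 11 each, +1 to first 1
Round 4: Fernhollow=31 Hollowpine=27 → close Fernhollow (overflow 22)
  31÷1 = 31 each, +1 to first 0

Closure order: Greywater, Juniper, Dunmere, Fernhollow
Last habitat: Hollowpine with 58 animals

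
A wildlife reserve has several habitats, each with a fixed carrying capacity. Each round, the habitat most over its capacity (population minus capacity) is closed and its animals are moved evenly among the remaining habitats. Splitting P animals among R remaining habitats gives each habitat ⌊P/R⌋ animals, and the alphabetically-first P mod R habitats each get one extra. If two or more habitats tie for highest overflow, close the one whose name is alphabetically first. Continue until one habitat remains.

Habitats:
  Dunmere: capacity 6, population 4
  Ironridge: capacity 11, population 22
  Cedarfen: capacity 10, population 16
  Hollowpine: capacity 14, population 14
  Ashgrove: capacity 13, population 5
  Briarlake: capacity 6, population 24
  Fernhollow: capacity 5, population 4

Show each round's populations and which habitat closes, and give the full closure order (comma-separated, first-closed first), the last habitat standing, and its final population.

Round 1: Ashgrove=5 Briarlake=24 Cedarfen=16 Dunmere=4 Fernhollow=4 Hollowpine=14 Ironridge=22 → close Briarlake (overflow 18)
  24÷6 = 4 each, +1 to first 0
Round 2: Ashgrove=9 Cedarfen=20 Dunmere=8 Fernhollow=8 Hollowpine=18 Ironridge=26 → close Ironridge (overflow 15)
  26÷5 = 5 each, +1 to first 1
Round 3: Ashgrove=15 Cedarfen=25 Dunmere=13 Fernhollow=13 Hollowpine=23 → close Cedarfen (overflow 15)
  25÷4 = 6 each, +1 to first 1
Round 4: Ashgrove=22 Dunmere=19 Fernhollow=19 Hollowpine=29 → close Hollowpine (overflow 15)
  29÷3 = 9 each, +1 to first 2
Round 5: Ashgrove=32 Dunmere=29 Fernhollow=28 → close Dunmere (overflow 23)
  29÷2 = 14 each, +1 to first 1
Round 6: Ashgrove=47 Fernhollow=42 → close Fernhollow (overflow 37)
  42÷1 = 42 each, +1 to first 0

Closure order: Briarlake, Ironridge, Cedarfen, Hollowpine, Dunmere, Fernhollow
Last habitat: Ashgrove with 89 animals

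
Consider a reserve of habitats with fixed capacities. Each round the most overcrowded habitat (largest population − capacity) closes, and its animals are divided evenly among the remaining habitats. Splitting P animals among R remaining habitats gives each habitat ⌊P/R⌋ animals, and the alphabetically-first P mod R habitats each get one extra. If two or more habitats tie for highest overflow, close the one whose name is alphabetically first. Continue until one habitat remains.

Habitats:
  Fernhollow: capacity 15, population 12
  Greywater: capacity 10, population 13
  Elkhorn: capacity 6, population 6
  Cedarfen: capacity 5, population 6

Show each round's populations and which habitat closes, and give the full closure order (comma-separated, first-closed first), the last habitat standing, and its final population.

Round 1: Cedarfen=6 Elkhorn=6 Fernhollow=12 Greywater=13 → close Greywater (overflow 3)
  13÷3 = 4 each, +1 to first 1
Round 2: Cedarfen=11 Elkhorn=10 Fernhollow=16 → close Cedarfen (overflow 6)
  11÷2 = 5 each, +1 to first 1
Round 3: Elkhorn=16 Fernhollow=21 → close Elkhorn (overflow 10)
  16÷1 = 16 each, +1 to first 0

Closure order: Greywater, Cedarfen, Elkhorn
Last habitat: Fernhollow with 37 animals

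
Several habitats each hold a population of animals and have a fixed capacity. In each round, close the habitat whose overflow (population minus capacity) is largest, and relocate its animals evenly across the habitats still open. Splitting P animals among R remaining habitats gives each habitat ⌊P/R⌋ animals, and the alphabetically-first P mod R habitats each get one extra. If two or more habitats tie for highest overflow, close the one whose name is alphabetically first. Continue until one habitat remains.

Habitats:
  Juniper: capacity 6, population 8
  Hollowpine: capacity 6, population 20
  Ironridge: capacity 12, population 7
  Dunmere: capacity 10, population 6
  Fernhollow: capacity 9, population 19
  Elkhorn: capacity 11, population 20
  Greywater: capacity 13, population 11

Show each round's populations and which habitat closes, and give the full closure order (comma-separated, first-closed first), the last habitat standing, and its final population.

Closure order: Hollowpine, Elkhorn, Fernhollow, Juniper, Greywater, Dunmere
Last habitat: Ironridge with 91 animals

Round 1: Dunmere=6 Elkhorn=20 Fernhollow=19 Greywater=11 Hollowpine=20 Ironridge=7 Juniper=8 → close Hollowpine (overflow 14)
  20÷6 = 3 each, +1 to first 2
Round 2: Dunmere=10 Elkhorn=24 Fernhollow=22 Greywater=14 Ironridge=10 Juniper=11 → close Elkhorn (overflow 13)
  24÷5 = 4 each, +1 to first 4
Round 3: Dunmere=15 Fernhollow=27 Greywater=19 Ironridge=15 Juniper=15 → close Fernhollow (overflow 18)
  27÷4 = 6 each, +1 to first 3
Round 4: Dunmere=22 Greywater=26 Ironridge=22 Juniper=21 → close Juniper (overflow 15)
  21÷3 = 7 each, +1 to first 0
Round 5: Dunmere=29 Greywater=33 Ironridge=29 → close Greywater (overflow 20)
  33÷2 = 16 each, +1 to first 1
Round 6: Dunmere=46 Ironridge=45 → close Dunmere (overflow 36)
  46÷1 = 46 each, +1 to first 0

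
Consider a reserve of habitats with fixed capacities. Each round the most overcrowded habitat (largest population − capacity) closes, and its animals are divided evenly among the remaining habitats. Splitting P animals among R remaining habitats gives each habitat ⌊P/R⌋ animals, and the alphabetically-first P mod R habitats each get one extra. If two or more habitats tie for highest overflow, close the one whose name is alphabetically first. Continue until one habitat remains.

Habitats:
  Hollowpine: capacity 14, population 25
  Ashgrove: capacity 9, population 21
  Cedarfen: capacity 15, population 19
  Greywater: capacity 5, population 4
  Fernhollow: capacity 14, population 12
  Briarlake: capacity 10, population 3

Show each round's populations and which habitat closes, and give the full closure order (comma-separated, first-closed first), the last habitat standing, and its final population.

Round 1: Ashgrove=21 Briarlake=3 Cedarfen=19 Fernhollow=12 Greywater=4 Hollowpine=25 → close Ashgrove (overflow 12)
  21÷5 = 4 each, +1 to first 1
Round 2: Briarlake=8 Cedarfen=23 Fernhollow=16 Greywater=8 Hollowpine=29 → close Hollowpine (overflow 15)
  29÷4 = 7 each, +1 to first 1
Round 3: Briarlake=16 Cedarfen=30 Fernhollow=23 Greywater=15 → close Cedarfen (overflow 15)
  30÷3 = 10 each, +1 to first 0
Round 4: Briarlake=26 Fernhollow=33 Greywater=25 → close Greywater (overflow 20)
  25÷2 = 12 each, +1 to first 1
Round 5: Briarlake=39 Fernhollow=45 → close Fernhollow (overflow 31)
  45÷1 = 45 each, +1 to first 0

Closure order: Ashgrove, Hollowpine, Cedarfen, Greywater, Fernhollow
Last habitat: Briarlake with 84 animals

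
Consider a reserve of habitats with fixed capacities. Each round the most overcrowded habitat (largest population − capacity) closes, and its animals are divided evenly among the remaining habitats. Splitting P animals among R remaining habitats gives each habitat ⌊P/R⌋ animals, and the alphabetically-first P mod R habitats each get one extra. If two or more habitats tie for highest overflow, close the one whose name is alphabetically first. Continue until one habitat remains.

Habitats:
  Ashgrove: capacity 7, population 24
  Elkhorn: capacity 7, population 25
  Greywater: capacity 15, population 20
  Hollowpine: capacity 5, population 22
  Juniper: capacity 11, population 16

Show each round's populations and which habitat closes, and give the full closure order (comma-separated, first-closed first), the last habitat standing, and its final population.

Closure order: Elkhorn, Ashgrove, Hollowpine, Greywater
Last habitat: Juniper with 107 animals

Round 1: Ashgrove=24 Elkhorn=25 Greywater=20 Hollowpine=22 Juniper=16 → close Elkhorn (overflow 18)
  25÷4 = 6 each, +1 to first 1
Round 2: Ashgrove=31 Greywater=26 Hollowpine=28 Juniper=22 → close Ashgrove (overflow 24)
  31÷3 = 10 each, +1 to first 1
Round 3: Greywater=37 Hollowpine=38 Juniper=32 → close Hollowpine (overflow 33)
  38÷2 = 19 each, +1 to first 0
Round 4: Greywater=56 Juniper=51 → close Greywater (overflow 41)
  56÷1 = 56 each, +1 to first 0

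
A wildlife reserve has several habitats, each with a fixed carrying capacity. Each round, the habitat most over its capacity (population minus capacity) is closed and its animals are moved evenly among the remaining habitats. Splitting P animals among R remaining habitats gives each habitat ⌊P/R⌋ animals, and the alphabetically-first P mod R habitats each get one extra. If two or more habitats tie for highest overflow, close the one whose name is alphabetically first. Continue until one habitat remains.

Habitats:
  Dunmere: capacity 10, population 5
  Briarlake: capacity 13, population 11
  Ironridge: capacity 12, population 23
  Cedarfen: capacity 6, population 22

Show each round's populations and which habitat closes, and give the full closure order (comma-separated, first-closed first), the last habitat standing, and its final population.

Round 1: Briarlake=11 Cedarfen=22 Dunmere=5 Ironridge=23 → close Cedarfen (overflow 16)
  22÷3 = 7 each, +1 to first 1
Round 2: Briarlake=19 Dunmere=12 Ironridge=30 → close Ironridge (overflow 18)
  30÷2 = 15 each, +1 to first 0
Round 3: Briarlake=34 Dunmere=27 → close Briarlake (overflow 21)
  34÷1 = 34 each, +1 to first 0

Closure order: Cedarfen, Ironridge, Briarlake
Last habitat: Dunmere with 61 animals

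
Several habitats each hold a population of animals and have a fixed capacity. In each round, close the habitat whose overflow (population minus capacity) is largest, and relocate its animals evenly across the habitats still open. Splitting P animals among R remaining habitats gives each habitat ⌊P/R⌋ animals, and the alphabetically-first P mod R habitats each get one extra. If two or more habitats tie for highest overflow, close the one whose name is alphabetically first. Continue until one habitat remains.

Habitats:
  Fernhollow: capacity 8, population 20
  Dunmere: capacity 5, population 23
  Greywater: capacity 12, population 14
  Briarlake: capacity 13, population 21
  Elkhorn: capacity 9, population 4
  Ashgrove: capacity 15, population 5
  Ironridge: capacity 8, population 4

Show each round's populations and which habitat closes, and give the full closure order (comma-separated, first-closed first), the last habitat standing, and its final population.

Round 1: Ashgrove=5 Briarlake=21 Dunmere=23 Elkhorn=4 Fernhollow=20 Greywater=14 Ironridge=4 → close Dunmere (overflow 18)
  23÷6 = 3 each, +1 to first 5
Round 2: Ashgrove=9 Briarlake=25 Elkhorn=8 Fernhollow=24 Greywater=18 Ironridge=7 → close Fernhollow (overflow 16)
  24÷5 = 4 each, +1 to first 4
Round 3: Ashgrove=14 Briarlake=30 Elkhorn=13 Greywater=23 Ironridge=11 → close Briarlake (overflow 17)
  30÷4 = 7 each, +1 to first 2
Round 4: Ashgrove=22 Elkhorn=21 Greywater=30 Ironridge=18 → close Greywater (overflow 18)
  30÷3 = 10 each, +1 to first 0
Round 5: Ashgrove=32 Elkhorn=31 Ironridge=28 → close Elkhorn (overflow 22)
  31÷2 = 15 each, +1 to first 1
Round 6: Ashgrove=48 Ironridge=43 → close Ironridge (overflow 35)
  43÷1 = 43 each, +1 to first 0

Closure order: Dunmere, Fernhollow, Briarlake, Greywater, Elkhorn, Ironridge
Last habitat: Ashgrove with 91 animals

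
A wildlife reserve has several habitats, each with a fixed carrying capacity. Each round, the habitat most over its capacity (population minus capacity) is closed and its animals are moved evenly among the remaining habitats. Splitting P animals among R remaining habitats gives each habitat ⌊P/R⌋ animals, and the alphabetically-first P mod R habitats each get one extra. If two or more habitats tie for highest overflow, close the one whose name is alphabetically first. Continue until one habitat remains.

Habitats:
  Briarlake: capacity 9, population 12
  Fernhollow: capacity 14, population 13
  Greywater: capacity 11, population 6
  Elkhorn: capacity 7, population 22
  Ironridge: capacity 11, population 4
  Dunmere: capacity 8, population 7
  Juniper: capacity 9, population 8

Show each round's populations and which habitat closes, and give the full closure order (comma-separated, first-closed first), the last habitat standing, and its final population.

Closure order: Elkhorn, Briarlake, Dunmere, Fernhollow, Juniper, Greywater
Last habitat: Ironridge with 72 animals

Round 1: Briarlake=12 Dunmere=7 Elkhorn=22 Fernhollow=13 Greywater=6 Ironridge=4 Juniper=8 → close Elkhorn (overflow 15)
  22÷6 = 3 each, +1 to first 4
Round 2: Briarlake=16 Dunmere=11 Fernhollow=17 Greywater=10 Ironridge=7 Juniper=11 → close Briarlake (overflow 7)
  16÷5 = 3 each, +1 to first 1
Round 3: Dunmere=15 Fernhollow=20 Greywater=13 Ironridge=10 Juniper=14 → close Dunmere (overflow 7)
  15÷4 = 3 each, +1 to first 3
Round 4: Fernhollow=24 Greywater=17 Ironridge=14 Juniper=17 → close Fernhollow (overflow 10)
  24÷3 = 8 each, +1 to first 0
Round 5: Greywater=25 Ironridge=22 Juniper=25 → close Juniper (overflow 16)
  25÷2 = 12 each, +1 to first 1
Round 6: Greywater=38 Ironridge=34 → close Greywater (overflow 27)
  38÷1 = 38 each, +1 to first 0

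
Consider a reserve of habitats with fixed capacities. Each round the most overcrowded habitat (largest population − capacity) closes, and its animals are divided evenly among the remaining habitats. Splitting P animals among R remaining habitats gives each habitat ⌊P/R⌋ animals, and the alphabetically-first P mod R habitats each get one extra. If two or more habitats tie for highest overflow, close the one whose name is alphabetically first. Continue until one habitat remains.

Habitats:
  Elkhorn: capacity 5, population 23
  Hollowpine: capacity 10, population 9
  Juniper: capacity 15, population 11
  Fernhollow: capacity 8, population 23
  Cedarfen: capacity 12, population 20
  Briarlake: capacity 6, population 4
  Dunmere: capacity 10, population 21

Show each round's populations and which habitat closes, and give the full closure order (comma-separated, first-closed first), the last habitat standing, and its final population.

Closure order: Elkhorn, Fernhollow, Dunmere, Cedarfen, Briarlake, Hollowpine
Last habitat: Juniper with 111 animals

Round 1: Briarlake=4 Cedarfen=20 Dunmere=21 Elkhorn=23 Fernhollow=23 Hollowpine=9 Juniper=11 → close Elkhorn (overflow 18)
  23÷6 = 3 each, +1 to first 5
Round 2: Briarlake=8 Cedarfen=24 Dunmere=25 Fernhollow=27 Hollowpine=13 Juniper=14 → close Fernhollow (overflow 19)
  27÷5 = 5 each, +1 to first 2
Round 3: Briarlake=14 Cedarfen=30 Dunmere=30 Hollowpine=18 Juniper=19 → close Dunmere (overflow 20)
  30÷4 = 7 each, +1 to first 2
Round 4: Briarlake=22 Cedarfen=38 Hollowpine=25 Juniper=26 → close Cedarfen (overflow 26)
  38÷3 = 12 each, +1 to first 2
Round 5: Briarlake=35 Hollowpine=38 Juniper=38 → close Briarlake (overflow 29)
  35÷2 = 17 each, +1 to first 1
Round 6: Hollowpine=56 Juniper=55 → close Hollowpine (overflow 46)
  56÷1 = 56 each, +1 to first 0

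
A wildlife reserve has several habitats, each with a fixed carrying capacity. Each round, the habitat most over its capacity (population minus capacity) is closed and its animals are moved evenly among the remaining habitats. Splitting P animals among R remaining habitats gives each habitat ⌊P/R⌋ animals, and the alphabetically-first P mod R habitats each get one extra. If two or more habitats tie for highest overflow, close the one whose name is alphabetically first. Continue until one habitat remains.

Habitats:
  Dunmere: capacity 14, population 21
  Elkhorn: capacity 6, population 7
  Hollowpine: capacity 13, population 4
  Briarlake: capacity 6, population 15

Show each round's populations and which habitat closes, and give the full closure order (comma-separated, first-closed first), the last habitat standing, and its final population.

Round 1: Briarlake=15 Dunmere=21 Elkhorn=7 Hollowpine=4 → close Briarlake (overflow 9)
  15÷3 = 5 each, +1 to first 0
Round 2: Dunmere=26 Elkhorn=12 Hollowpine=9 → close Dunmere (overflow 12)
  26÷2 = 13 each, +1 to first 0
Round 3: Elkhorn=25 Hollowpine=22 → close Elkhorn (overflow 19)
  25÷1 = 25 each, +1 to first 0

Closure order: Briarlake, Dunmere, Elkhorn
Last habitat: Hollowpine with 47 animals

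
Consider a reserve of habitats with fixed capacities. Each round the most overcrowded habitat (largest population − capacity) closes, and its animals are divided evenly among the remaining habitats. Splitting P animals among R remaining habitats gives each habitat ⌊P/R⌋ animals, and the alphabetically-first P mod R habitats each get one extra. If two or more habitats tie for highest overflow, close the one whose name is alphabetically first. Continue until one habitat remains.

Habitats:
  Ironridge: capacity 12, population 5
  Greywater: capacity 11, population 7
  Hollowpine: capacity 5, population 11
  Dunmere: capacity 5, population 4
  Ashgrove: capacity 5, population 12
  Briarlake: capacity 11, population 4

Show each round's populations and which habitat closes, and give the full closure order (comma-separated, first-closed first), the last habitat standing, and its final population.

Closure order: Ashgrove, Hollowpine, Dunmere, Briarlake, Greywater
Last habitat: Ironridge with 43 animals

Round 1: Ashgrove=12 Briarlake=4 Dunmere=4 Greywater=7 Hollowpine=11 Ironridge=5 → close Ashgrove (overflow 7)
  12÷5 = 2 each, +1 to first 2
Round 2: Briarlake=7 Dunmere=7 Greywater=9 Hollowpine=13 Ironridge=7 → close Hollowpine (overflow 8)
  13÷4 = 3 each, +1 to first 1
Round 3: Briarlake=11 Dunmere=10 Greywater=12 Ironridge=10 → close Dunmere (overflow 5)
  10÷3 = 3 each, +1 to first 1
Round 4: Briarlake=15 Greywater=15 Ironridge=13 → close Briarlake (overflow 4)
  15÷2 = 7 each, +1 to first 1
Round 5: Greywater=23 Ironridge=20 → close Greywater (overflow 12)
  23÷1 = 23 each, +1 to first 0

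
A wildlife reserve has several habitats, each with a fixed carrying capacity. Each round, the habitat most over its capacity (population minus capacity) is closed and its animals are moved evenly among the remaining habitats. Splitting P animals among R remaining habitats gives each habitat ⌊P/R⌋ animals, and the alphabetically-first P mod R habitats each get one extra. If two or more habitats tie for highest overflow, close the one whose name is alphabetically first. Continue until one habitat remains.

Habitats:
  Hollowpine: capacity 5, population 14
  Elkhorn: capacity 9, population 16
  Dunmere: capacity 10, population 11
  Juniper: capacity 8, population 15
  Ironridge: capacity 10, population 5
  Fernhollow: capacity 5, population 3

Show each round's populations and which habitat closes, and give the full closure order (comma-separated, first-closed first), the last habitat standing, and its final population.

Round 1: Dunmere=11 Elkhorn=16 Fernhollow=3 Hollowpine=14 Ironridge=5 Juniper=15 → close Hollowpine (overflow 9)
  14÷5 = 2 each, +1 to first 4
Round 2: Dunmere=14 Elkhorn=19 Fernhollow=6 Ironridge=8 Juniper=17 → close Elkhorn (overflow 10)
  19÷4 = 4 each, +1 to first 3
Round 3: Dunmere=19 Fernhollow=11 Ironridge=13 Juniper=21 → close Juniper (overflow 13)
  21÷3 = 7 each, +1 to first 0
Round 4: Dunmere=26 Fernhollow=18 Ironridge=20 → close Dunmere (overflow 16)
  26÷2 = 13 each, +1 to first 0
Round 5: Fernhollow=31 Ironridge=33 → close Fernhollow (overflow 26)
  31÷1 = 31 each, +1 to first 0

Closure order: Hollowpine, Elkhorn, Juniper, Dunmere, Fernhollow
Last habitat: Ironridge with 64 animals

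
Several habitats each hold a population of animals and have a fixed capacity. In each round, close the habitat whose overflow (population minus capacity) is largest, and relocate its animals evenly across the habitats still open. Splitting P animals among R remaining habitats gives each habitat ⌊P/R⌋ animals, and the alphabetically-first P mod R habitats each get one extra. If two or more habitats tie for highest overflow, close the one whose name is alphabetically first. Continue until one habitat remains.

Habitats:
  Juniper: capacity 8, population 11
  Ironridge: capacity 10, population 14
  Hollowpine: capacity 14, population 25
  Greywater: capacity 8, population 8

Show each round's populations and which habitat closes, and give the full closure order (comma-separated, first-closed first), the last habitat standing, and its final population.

Round 1: Greywater=8 Hollowpine=25 Ironridge=14 Juniper=11 → close Hollowpine (overflow 11)
  25÷3 = 8 each, +1 to first 1
Round 2: Greywater=17 Ironridge=22 Juniper=19 → close Ironridge (overflow 12)
  22÷2 = 11 each, +1 to first 0
Round 3: Greywater=28 Juniper=30 → close Juniper (overflow 22)
  30÷1 = 30 each, +1 to first 0

Closure order: Hollowpine, Ironridge, Juniper
Last habitat: Greywater with 58 animals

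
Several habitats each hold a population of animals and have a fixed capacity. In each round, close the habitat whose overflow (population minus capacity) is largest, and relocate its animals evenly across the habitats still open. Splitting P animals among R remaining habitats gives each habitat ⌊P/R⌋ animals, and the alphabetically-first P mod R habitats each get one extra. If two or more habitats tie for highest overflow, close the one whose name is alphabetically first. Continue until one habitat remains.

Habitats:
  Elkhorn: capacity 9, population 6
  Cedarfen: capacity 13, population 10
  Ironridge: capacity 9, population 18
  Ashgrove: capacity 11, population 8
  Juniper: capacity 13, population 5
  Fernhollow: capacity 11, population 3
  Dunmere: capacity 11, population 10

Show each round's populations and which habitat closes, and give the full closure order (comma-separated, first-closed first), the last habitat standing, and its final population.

Round 1: Ashgrove=8 Cedarfen=10 Dunmere=10 Elkhorn=6 Fernhollow=3 Ironridge=18 Juniper=5 → close Ironridge (overflow 9)
  18÷6 = 3 each, +1 to first 0
Round 2: Ashgrove=11 Cedarfen=13 Dunmere=13 Elkhorn=9 Fernhollow=6 Juniper=8 → close Dunmere (overflow 2)
  13÷5 = 2 each, +1 to first 3
Round 3: Ashgrove=14 Cedarfen=16 Elkhorn=12 Fernhollow=8 Juniper=10 → close Ashgrove (overflow 3)
  14÷4 = 3 each, +1 to first 2
Round 4: Cedarfen=20 Elkhorn=16 Fernhollow=11 Juniper=13 → close Cedarfen (overflow 7)
  20÷3 = 6 each, +1 to first 2
Round 5: Elkhorn=23 Fernhollow=18 Juniper=19 → close Elkhorn (overflow 14)
  23÷2 = 11 each, +1 to first 1
Round 6: Fernhollow=30 Juniper=30 → close Fernhollow (overflow 19)
  30÷1 = 30 each, +1 to first 0

Closure order: Ironridge, Dunmere, Ashgrove, Cedarfen, Elkhorn, Fernhollow
Last habitat: Juniper with 60 animals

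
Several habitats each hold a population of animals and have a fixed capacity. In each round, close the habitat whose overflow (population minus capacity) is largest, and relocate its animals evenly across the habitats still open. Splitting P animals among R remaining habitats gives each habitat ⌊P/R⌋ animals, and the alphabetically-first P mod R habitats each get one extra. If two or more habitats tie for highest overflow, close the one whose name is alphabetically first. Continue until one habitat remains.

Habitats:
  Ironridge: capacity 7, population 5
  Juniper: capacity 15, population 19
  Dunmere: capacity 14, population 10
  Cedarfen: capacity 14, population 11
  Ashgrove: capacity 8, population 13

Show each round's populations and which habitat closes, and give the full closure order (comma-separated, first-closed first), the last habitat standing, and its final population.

Closure order: Ashgrove, Juniper, Cedarfen, Ironridge
Last habitat: Dunmere with 58 animals

Round 1: Ashgrove=13 Cedarfen=11 Dunmere=10 Ironridge=5 Juniper=19 → close Ashgrove (overflow 5)
  13÷4 = 3 each, +1 to first 1
Round 2: Cedarfen=15 Dunmere=13 Ironridge=8 Juniper=22 → close Juniper (overflow 7)
  22÷3 = 7 each, +1 to first 1
Round 3: Cedarfen=23 Dunmere=20 Ironridge=15 → close Cedarfen (overflow 9)
  23÷2 = 11 each, +1 to first 1
Round 4: Dunmere=32 Ironridge=26 → close Ironridge (overflow 19)
  26÷1 = 26 each, +1 to first 0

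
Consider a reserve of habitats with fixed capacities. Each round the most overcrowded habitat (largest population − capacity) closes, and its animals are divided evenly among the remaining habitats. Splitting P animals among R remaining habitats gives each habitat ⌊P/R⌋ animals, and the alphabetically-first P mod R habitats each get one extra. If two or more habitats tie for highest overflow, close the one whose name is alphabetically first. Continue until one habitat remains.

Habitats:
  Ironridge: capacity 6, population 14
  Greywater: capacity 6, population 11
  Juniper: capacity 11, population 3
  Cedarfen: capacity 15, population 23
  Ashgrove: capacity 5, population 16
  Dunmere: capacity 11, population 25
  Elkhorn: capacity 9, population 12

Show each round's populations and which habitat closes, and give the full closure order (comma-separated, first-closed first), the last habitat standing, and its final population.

Closure order: Dunmere, Ashgrove, Cedarfen, Ironridge, Greywater, Elkhorn
Last habitat: Juniper with 104 animals

Round 1: Ashgrove=16 Cedarfen=23 Dunmere=25 Elkhorn=12 Greywater=11 Ironridge=14 Juniper=3 → close Dunmere (overflow 14)
  25÷6 = 4 each, +1 to first 1
Round 2: Ashgrove=21 Cedarfen=27 Elkhorn=16 Greywater=15 Ironridge=18 Juniper=7 → close Ashgrove (overflow 16)
  21÷5 = 4 each, +1 to first 1
Round 3: Cedarfen=32 Elkhorn=20 Greywater=19 Ironridge=22 Juniper=11 → close Cedarfen (overflow 17)
  32÷4 = 8 each, +1 to first 0
Round 4: Elkhorn=28 Greywater=27 Ironridge=30 Juniper=19 → close Ironridge (overflow 24)
  30÷3 = 10 each, +1 to first 0
Round 5: Elkhorn=38 Greywater=37 Juniper=29 → close Greywater (overflow 31)
  37÷2 = 18 each, +1 to first 1
Round 6: Elkhorn=57 Juniper=47 → close Elkhorn (overflow 48)
  57÷1 = 57 each, +1 to first 0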